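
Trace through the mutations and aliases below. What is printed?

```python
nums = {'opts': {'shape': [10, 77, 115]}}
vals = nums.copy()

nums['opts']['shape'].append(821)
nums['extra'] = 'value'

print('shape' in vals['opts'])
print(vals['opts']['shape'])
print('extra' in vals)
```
True
[10, 77, 115, 821]
False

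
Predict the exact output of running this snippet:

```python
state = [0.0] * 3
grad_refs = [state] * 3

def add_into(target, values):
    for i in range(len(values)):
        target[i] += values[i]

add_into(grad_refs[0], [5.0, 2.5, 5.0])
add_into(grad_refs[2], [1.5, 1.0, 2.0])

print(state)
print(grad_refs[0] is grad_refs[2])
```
[6.5, 3.5, 7.0]
True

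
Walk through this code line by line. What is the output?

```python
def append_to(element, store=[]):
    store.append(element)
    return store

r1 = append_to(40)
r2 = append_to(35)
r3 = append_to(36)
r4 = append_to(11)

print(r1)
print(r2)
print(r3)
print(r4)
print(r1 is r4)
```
[40, 35, 36, 11]
[40, 35, 36, 11]
[40, 35, 36, 11]
[40, 35, 36, 11]
True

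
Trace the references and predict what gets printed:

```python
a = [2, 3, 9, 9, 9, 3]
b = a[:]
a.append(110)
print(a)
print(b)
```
[2, 3, 9, 9, 9, 3, 110]
[2, 3, 9, 9, 9, 3]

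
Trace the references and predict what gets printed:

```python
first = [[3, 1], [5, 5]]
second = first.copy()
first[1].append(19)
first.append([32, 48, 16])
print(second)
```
[[3, 1], [5, 5, 19]]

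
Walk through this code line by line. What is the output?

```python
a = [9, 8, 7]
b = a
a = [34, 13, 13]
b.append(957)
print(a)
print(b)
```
[34, 13, 13]
[9, 8, 7, 957]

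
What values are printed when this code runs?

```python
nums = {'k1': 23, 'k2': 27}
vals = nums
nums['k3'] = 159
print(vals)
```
{'k1': 23, 'k2': 27, 'k3': 159}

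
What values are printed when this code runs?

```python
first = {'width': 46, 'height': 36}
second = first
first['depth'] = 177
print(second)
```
{'width': 46, 'height': 36, 'depth': 177}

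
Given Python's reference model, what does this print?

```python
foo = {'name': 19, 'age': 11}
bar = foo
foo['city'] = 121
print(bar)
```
{'name': 19, 'age': 11, 'city': 121}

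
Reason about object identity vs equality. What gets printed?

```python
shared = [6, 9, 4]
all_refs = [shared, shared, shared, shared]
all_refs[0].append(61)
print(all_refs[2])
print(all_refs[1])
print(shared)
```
[6, 9, 4, 61]
[6, 9, 4, 61]
[6, 9, 4, 61]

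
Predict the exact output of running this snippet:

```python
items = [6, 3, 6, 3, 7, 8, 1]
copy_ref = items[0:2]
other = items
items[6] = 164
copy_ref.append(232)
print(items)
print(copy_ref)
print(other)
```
[6, 3, 6, 3, 7, 8, 164]
[6, 3, 232]
[6, 3, 6, 3, 7, 8, 164]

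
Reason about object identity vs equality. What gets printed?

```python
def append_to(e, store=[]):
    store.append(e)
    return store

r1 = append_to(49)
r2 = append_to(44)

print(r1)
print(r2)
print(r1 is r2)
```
[49, 44]
[49, 44]
True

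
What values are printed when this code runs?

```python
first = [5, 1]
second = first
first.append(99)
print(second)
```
[5, 1, 99]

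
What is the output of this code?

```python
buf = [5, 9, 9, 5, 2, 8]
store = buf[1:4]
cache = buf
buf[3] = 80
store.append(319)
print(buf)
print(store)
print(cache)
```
[5, 9, 9, 80, 2, 8]
[9, 9, 5, 319]
[5, 9, 9, 80, 2, 8]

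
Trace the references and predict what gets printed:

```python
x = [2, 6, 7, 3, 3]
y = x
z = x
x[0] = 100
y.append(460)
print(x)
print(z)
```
[100, 6, 7, 3, 3, 460]
[100, 6, 7, 3, 3, 460]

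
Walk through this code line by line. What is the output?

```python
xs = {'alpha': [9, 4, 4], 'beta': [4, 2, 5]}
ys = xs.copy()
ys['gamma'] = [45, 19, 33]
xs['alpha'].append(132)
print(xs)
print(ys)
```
{'alpha': [9, 4, 4, 132], 'beta': [4, 2, 5]}
{'alpha': [9, 4, 4, 132], 'beta': [4, 2, 5], 'gamma': [45, 19, 33]}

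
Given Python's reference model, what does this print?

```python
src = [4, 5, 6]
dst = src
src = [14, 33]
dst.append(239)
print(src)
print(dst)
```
[14, 33]
[4, 5, 6, 239]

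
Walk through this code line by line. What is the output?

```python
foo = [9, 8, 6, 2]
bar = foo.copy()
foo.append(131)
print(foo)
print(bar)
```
[9, 8, 6, 2, 131]
[9, 8, 6, 2]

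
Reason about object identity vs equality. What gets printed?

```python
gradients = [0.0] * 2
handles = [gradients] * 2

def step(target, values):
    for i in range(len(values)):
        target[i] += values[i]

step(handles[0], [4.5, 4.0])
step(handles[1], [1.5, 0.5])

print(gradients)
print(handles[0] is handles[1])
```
[6.0, 4.5]
True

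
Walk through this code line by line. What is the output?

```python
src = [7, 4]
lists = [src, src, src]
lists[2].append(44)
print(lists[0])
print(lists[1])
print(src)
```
[7, 4, 44]
[7, 4, 44]
[7, 4, 44]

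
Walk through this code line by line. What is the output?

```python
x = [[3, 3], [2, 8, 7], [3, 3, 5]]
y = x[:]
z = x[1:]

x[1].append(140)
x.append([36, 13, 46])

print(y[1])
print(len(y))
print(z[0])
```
[2, 8, 7, 140]
3
[2, 8, 7, 140]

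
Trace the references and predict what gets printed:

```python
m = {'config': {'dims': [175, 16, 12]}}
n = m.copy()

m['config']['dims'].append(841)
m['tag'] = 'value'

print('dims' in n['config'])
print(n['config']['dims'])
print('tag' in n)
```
True
[175, 16, 12, 841]
False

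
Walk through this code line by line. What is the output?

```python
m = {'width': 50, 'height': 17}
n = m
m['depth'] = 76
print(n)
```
{'width': 50, 'height': 17, 'depth': 76}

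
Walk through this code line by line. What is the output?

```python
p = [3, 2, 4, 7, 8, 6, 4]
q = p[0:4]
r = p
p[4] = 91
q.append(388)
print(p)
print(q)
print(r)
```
[3, 2, 4, 7, 91, 6, 4]
[3, 2, 4, 7, 388]
[3, 2, 4, 7, 91, 6, 4]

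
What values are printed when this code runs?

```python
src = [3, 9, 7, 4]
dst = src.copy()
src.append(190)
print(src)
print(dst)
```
[3, 9, 7, 4, 190]
[3, 9, 7, 4]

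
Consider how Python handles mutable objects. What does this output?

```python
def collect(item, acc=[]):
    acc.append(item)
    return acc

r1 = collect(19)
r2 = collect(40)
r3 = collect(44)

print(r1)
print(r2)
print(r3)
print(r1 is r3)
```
[19, 40, 44]
[19, 40, 44]
[19, 40, 44]
True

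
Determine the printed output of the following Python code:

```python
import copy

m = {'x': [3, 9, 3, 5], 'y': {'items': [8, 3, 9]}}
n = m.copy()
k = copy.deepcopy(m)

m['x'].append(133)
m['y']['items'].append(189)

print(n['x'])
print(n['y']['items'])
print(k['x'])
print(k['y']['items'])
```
[3, 9, 3, 5, 133]
[8, 3, 9, 189]
[3, 9, 3, 5]
[8, 3, 9]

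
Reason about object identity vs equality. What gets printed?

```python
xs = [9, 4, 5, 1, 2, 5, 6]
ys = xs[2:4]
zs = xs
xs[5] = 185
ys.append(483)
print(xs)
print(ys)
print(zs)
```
[9, 4, 5, 1, 2, 185, 6]
[5, 1, 483]
[9, 4, 5, 1, 2, 185, 6]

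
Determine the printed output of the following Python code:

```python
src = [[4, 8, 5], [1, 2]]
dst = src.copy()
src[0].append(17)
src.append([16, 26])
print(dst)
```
[[4, 8, 5, 17], [1, 2]]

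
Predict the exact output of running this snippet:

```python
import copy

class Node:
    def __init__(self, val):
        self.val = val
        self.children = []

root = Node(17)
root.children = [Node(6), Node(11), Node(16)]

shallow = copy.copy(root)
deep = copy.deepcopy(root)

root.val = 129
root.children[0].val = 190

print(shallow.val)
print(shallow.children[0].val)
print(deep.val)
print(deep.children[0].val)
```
17
190
17
6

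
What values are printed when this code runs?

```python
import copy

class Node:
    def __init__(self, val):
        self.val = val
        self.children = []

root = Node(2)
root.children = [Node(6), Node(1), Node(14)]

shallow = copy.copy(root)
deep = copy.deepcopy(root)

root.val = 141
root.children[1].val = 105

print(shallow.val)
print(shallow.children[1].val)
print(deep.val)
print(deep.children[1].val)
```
2
105
2
1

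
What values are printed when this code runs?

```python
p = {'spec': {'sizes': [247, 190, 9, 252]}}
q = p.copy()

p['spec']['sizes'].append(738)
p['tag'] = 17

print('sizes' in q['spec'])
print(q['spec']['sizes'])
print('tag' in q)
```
True
[247, 190, 9, 252, 738]
False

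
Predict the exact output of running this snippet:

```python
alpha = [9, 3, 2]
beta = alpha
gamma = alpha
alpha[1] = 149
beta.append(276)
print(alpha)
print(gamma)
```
[9, 149, 2, 276]
[9, 149, 2, 276]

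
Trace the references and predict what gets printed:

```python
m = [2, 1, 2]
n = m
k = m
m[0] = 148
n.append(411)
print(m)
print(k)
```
[148, 1, 2, 411]
[148, 1, 2, 411]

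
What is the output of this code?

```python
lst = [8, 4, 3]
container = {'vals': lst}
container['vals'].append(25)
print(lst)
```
[8, 4, 3, 25]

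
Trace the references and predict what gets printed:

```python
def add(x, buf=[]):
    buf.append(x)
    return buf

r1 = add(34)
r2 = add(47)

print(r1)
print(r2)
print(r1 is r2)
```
[34, 47]
[34, 47]
True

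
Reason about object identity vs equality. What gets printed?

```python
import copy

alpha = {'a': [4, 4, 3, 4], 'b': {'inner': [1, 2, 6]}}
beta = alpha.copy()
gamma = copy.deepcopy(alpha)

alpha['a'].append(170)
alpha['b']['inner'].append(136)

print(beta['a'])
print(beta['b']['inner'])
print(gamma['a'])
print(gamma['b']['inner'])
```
[4, 4, 3, 4, 170]
[1, 2, 6, 136]
[4, 4, 3, 4]
[1, 2, 6]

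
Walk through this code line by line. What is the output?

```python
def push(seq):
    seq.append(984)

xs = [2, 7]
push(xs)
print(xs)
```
[2, 7, 984]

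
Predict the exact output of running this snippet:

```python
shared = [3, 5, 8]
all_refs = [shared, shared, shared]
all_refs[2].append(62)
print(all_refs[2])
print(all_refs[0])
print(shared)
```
[3, 5, 8, 62]
[3, 5, 8, 62]
[3, 5, 8, 62]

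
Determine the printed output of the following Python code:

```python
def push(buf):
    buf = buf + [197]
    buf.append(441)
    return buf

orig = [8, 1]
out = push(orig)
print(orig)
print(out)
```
[8, 1]
[8, 1, 197, 441]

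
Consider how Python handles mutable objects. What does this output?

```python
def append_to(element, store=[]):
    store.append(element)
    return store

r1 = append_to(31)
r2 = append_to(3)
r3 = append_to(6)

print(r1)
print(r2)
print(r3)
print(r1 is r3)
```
[31, 3, 6]
[31, 3, 6]
[31, 3, 6]
True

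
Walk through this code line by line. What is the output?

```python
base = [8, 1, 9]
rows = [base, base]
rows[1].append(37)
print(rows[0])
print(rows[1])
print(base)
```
[8, 1, 9, 37]
[8, 1, 9, 37]
[8, 1, 9, 37]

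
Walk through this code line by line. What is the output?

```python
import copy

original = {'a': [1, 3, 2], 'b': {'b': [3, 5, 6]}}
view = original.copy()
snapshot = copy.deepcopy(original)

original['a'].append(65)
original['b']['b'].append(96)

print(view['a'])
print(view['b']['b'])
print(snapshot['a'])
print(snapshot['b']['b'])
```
[1, 3, 2, 65]
[3, 5, 6, 96]
[1, 3, 2]
[3, 5, 6]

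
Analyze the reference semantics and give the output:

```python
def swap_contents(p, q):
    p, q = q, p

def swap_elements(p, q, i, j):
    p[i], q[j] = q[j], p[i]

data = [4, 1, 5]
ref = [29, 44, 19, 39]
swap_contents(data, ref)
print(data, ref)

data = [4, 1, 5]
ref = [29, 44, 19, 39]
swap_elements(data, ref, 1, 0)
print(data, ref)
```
[4, 1, 5] [29, 44, 19, 39]
[4, 29, 5] [1, 44, 19, 39]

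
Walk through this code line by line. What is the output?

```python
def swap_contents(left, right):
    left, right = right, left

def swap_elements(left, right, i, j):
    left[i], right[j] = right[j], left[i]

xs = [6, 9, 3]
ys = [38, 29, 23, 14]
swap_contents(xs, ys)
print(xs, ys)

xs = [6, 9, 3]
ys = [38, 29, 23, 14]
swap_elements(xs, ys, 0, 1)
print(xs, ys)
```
[6, 9, 3] [38, 29, 23, 14]
[29, 9, 3] [38, 6, 23, 14]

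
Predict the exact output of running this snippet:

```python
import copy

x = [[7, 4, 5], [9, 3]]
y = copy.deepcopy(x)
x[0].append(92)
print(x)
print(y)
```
[[7, 4, 5, 92], [9, 3]]
[[7, 4, 5], [9, 3]]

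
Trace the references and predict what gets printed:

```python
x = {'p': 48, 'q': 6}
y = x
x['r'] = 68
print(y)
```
{'p': 48, 'q': 6, 'r': 68}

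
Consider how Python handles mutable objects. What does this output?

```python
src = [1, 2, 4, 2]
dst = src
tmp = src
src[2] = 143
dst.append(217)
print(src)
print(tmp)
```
[1, 2, 143, 2, 217]
[1, 2, 143, 2, 217]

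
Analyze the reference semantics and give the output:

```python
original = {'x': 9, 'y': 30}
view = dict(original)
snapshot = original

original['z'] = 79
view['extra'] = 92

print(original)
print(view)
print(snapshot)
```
{'x': 9, 'y': 30, 'z': 79}
{'x': 9, 'y': 30, 'extra': 92}
{'x': 9, 'y': 30, 'z': 79}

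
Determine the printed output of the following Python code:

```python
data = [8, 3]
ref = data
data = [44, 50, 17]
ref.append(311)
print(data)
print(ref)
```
[44, 50, 17]
[8, 3, 311]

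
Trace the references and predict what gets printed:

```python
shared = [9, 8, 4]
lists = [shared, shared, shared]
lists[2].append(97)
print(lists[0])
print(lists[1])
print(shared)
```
[9, 8, 4, 97]
[9, 8, 4, 97]
[9, 8, 4, 97]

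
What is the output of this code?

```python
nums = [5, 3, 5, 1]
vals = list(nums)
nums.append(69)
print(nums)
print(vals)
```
[5, 3, 5, 1, 69]
[5, 3, 5, 1]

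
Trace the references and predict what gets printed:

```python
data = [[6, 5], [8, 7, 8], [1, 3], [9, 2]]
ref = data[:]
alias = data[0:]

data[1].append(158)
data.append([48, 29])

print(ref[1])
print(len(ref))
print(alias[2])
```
[8, 7, 8, 158]
4
[1, 3]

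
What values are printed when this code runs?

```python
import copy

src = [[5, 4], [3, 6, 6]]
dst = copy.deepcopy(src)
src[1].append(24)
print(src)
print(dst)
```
[[5, 4], [3, 6, 6, 24]]
[[5, 4], [3, 6, 6]]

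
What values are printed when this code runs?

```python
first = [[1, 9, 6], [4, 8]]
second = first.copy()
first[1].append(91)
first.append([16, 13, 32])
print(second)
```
[[1, 9, 6], [4, 8, 91]]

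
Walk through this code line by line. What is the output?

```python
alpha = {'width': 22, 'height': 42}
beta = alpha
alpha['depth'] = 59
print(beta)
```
{'width': 22, 'height': 42, 'depth': 59}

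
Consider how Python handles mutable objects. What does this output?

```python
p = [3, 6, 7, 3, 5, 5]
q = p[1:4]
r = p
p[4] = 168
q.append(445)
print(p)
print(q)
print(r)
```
[3, 6, 7, 3, 168, 5]
[6, 7, 3, 445]
[3, 6, 7, 3, 168, 5]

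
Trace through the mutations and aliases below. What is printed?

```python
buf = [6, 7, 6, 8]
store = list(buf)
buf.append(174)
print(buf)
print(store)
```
[6, 7, 6, 8, 174]
[6, 7, 6, 8]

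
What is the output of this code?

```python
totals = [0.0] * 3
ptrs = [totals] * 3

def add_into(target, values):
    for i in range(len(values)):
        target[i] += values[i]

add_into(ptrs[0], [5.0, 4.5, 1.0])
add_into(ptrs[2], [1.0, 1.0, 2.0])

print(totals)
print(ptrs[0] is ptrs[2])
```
[6.0, 5.5, 3.0]
True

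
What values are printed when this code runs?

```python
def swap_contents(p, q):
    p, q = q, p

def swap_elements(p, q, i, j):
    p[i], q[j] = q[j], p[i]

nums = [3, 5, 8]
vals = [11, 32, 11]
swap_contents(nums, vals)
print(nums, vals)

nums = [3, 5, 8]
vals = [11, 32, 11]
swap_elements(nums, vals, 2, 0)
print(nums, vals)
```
[3, 5, 8] [11, 32, 11]
[3, 5, 11] [8, 32, 11]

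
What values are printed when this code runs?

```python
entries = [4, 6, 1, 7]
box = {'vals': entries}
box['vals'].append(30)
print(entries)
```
[4, 6, 1, 7, 30]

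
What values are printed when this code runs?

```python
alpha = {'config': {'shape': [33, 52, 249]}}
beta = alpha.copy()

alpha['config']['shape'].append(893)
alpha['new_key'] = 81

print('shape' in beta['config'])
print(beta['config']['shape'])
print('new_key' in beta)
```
True
[33, 52, 249, 893]
False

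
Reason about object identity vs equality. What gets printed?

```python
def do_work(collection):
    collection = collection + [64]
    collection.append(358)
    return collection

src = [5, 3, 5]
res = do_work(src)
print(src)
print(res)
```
[5, 3, 5]
[5, 3, 5, 64, 358]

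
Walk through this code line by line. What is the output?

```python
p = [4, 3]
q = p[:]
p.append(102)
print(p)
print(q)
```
[4, 3, 102]
[4, 3]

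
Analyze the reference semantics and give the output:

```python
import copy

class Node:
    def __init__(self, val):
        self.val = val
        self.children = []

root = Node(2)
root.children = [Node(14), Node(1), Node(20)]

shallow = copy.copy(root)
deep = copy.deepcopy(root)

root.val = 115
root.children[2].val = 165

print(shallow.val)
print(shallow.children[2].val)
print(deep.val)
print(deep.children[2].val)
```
2
165
2
20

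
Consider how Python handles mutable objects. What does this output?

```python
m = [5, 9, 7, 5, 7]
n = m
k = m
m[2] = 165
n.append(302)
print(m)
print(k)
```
[5, 9, 165, 5, 7, 302]
[5, 9, 165, 5, 7, 302]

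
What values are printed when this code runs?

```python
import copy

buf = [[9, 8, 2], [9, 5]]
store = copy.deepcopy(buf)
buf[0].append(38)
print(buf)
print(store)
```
[[9, 8, 2, 38], [9, 5]]
[[9, 8, 2], [9, 5]]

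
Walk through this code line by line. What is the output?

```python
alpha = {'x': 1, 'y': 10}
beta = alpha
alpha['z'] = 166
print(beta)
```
{'x': 1, 'y': 10, 'z': 166}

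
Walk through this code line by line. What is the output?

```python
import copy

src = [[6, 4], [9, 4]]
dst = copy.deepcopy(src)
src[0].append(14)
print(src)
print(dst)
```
[[6, 4, 14], [9, 4]]
[[6, 4], [9, 4]]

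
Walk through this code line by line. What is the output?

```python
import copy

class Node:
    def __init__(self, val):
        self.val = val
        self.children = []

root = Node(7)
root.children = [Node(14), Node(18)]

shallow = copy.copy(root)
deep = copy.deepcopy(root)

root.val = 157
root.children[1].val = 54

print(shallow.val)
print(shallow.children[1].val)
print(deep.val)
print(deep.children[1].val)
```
7
54
7
18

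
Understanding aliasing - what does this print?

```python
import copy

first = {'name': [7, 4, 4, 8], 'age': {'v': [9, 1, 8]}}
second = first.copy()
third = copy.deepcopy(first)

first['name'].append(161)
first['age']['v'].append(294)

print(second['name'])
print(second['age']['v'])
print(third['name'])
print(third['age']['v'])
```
[7, 4, 4, 8, 161]
[9, 1, 8, 294]
[7, 4, 4, 8]
[9, 1, 8]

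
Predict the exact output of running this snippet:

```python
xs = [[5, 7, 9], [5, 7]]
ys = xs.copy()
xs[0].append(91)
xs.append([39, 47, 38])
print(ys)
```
[[5, 7, 9, 91], [5, 7]]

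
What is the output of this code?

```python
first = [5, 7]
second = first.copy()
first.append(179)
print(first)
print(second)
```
[5, 7, 179]
[5, 7]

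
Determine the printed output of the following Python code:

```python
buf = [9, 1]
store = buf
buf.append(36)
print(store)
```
[9, 1, 36]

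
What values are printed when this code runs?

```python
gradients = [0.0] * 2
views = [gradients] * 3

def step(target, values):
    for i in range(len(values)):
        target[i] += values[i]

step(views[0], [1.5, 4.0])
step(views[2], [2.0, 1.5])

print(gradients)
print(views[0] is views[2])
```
[3.5, 5.5]
True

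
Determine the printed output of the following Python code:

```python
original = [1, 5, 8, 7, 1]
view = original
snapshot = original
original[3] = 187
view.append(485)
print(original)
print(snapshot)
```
[1, 5, 8, 187, 1, 485]
[1, 5, 8, 187, 1, 485]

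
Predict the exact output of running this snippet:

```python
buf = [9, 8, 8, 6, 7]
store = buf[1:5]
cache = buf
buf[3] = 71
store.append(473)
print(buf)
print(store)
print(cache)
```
[9, 8, 8, 71, 7]
[8, 8, 6, 7, 473]
[9, 8, 8, 71, 7]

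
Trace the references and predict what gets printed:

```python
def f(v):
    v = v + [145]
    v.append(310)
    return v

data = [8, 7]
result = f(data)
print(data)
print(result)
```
[8, 7]
[8, 7, 145, 310]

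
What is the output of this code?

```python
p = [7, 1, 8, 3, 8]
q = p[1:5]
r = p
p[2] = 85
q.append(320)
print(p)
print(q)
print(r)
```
[7, 1, 85, 3, 8]
[1, 8, 3, 8, 320]
[7, 1, 85, 3, 8]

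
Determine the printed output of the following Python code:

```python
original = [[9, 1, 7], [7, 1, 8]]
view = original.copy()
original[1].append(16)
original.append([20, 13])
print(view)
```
[[9, 1, 7], [7, 1, 8, 16]]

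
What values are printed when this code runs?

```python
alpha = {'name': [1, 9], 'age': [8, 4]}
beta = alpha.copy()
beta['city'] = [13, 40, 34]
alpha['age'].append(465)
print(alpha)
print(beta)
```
{'name': [1, 9], 'age': [8, 4, 465]}
{'name': [1, 9], 'age': [8, 4, 465], 'city': [13, 40, 34]}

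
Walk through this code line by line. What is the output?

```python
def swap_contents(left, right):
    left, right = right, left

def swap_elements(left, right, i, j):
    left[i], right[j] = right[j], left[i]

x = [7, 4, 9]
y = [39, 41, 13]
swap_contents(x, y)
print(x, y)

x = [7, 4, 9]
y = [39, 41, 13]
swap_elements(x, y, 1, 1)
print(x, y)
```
[7, 4, 9] [39, 41, 13]
[7, 41, 9] [39, 4, 13]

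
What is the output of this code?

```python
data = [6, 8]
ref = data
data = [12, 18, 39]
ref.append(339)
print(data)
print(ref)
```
[12, 18, 39]
[6, 8, 339]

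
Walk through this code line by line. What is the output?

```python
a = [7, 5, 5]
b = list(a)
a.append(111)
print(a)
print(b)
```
[7, 5, 5, 111]
[7, 5, 5]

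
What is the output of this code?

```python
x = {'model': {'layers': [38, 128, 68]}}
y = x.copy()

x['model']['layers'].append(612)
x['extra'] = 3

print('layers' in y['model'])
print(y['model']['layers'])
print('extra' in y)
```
True
[38, 128, 68, 612]
False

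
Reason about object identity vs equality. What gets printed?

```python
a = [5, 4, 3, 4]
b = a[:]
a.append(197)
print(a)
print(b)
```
[5, 4, 3, 4, 197]
[5, 4, 3, 4]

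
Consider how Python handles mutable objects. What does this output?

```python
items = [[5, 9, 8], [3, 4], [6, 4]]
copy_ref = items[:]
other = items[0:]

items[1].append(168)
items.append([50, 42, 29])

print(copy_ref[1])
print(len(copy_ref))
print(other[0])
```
[3, 4, 168]
3
[5, 9, 8]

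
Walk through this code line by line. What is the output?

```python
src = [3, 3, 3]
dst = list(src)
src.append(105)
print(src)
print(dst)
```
[3, 3, 3, 105]
[3, 3, 3]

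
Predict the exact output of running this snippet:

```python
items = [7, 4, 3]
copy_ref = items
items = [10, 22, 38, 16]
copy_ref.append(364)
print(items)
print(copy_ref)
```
[10, 22, 38, 16]
[7, 4, 3, 364]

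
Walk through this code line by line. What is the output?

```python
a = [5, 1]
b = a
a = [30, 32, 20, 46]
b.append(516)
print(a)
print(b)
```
[30, 32, 20, 46]
[5, 1, 516]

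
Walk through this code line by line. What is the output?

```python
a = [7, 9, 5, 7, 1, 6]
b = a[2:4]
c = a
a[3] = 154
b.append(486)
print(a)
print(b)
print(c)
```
[7, 9, 5, 154, 1, 6]
[5, 7, 486]
[7, 9, 5, 154, 1, 6]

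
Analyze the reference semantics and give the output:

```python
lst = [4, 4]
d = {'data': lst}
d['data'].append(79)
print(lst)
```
[4, 4, 79]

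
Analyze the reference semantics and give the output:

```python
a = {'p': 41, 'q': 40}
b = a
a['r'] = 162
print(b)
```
{'p': 41, 'q': 40, 'r': 162}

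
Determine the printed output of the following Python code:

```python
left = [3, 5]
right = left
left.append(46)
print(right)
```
[3, 5, 46]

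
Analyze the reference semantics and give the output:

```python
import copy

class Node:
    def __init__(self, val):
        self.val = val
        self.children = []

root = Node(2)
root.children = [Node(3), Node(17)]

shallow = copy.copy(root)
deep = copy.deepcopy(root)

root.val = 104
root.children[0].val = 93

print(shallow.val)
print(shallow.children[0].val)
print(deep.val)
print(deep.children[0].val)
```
2
93
2
3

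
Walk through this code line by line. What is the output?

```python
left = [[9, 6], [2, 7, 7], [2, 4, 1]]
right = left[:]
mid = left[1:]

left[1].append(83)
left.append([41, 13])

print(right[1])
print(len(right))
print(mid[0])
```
[2, 7, 7, 83]
3
[2, 7, 7, 83]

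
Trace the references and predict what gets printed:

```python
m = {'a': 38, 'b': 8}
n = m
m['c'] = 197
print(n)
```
{'a': 38, 'b': 8, 'c': 197}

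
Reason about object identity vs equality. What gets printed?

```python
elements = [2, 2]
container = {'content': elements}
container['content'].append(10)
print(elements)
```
[2, 2, 10]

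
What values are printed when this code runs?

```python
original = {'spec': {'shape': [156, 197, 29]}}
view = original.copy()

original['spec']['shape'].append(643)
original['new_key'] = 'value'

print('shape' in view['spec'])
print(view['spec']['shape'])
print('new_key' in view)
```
True
[156, 197, 29, 643]
False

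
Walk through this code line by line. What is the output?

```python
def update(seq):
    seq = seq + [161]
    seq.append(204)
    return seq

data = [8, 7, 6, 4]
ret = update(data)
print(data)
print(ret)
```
[8, 7, 6, 4]
[8, 7, 6, 4, 161, 204]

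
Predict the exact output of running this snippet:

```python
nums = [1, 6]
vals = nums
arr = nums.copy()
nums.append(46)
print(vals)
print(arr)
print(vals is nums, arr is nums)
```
[1, 6, 46]
[1, 6]
True False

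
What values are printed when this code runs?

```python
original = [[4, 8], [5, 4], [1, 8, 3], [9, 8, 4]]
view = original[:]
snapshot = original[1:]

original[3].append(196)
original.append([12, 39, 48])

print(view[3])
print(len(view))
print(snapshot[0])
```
[9, 8, 4, 196]
4
[5, 4]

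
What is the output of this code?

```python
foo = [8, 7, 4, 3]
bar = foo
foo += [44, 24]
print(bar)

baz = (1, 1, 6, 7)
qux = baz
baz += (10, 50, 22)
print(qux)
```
[8, 7, 4, 3, 44, 24]
(1, 1, 6, 7)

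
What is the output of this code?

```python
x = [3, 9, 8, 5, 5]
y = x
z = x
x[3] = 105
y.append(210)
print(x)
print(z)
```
[3, 9, 8, 105, 5, 210]
[3, 9, 8, 105, 5, 210]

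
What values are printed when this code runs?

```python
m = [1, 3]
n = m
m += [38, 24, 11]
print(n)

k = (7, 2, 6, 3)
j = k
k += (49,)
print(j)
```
[1, 3, 38, 24, 11]
(7, 2, 6, 3)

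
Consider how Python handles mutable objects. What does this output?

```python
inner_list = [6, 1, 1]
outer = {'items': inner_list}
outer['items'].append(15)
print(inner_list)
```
[6, 1, 1, 15]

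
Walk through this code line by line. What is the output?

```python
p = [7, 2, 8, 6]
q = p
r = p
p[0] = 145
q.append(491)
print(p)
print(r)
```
[145, 2, 8, 6, 491]
[145, 2, 8, 6, 491]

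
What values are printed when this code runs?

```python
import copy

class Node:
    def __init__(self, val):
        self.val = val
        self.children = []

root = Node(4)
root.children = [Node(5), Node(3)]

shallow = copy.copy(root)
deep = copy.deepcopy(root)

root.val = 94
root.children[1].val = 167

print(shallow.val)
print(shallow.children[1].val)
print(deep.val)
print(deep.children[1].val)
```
4
167
4
3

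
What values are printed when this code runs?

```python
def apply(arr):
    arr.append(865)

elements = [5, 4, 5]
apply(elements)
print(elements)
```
[5, 4, 5, 865]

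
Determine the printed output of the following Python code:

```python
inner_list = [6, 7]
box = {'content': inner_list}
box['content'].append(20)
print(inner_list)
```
[6, 7, 20]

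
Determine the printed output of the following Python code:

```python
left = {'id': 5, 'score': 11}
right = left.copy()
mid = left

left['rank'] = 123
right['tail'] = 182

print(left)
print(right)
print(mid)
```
{'id': 5, 'score': 11, 'rank': 123}
{'id': 5, 'score': 11, 'tail': 182}
{'id': 5, 'score': 11, 'rank': 123}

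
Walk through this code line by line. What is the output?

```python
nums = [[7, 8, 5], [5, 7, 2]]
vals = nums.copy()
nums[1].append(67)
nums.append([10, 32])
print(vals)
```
[[7, 8, 5], [5, 7, 2, 67]]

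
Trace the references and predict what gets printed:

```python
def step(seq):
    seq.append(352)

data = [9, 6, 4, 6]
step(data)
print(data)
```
[9, 6, 4, 6, 352]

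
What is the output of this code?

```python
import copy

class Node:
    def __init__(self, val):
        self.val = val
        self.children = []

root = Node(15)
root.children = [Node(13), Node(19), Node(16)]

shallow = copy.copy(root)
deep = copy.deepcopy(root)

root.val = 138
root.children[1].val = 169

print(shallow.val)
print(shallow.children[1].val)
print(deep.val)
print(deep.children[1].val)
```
15
169
15
19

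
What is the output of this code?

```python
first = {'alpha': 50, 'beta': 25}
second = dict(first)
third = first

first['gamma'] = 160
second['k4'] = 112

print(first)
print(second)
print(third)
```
{'alpha': 50, 'beta': 25, 'gamma': 160}
{'alpha': 50, 'beta': 25, 'k4': 112}
{'alpha': 50, 'beta': 25, 'gamma': 160}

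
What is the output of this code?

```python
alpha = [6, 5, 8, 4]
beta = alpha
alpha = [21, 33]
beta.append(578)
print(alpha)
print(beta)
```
[21, 33]
[6, 5, 8, 4, 578]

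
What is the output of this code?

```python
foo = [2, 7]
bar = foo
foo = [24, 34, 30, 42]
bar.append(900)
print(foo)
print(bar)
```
[24, 34, 30, 42]
[2, 7, 900]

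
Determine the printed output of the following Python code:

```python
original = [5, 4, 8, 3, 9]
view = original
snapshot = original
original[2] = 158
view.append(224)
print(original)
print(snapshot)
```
[5, 4, 158, 3, 9, 224]
[5, 4, 158, 3, 9, 224]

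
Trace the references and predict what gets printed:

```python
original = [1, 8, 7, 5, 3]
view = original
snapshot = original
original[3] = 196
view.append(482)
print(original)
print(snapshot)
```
[1, 8, 7, 196, 3, 482]
[1, 8, 7, 196, 3, 482]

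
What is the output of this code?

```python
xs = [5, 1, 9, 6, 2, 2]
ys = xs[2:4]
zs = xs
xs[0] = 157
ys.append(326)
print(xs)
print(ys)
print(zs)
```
[157, 1, 9, 6, 2, 2]
[9, 6, 326]
[157, 1, 9, 6, 2, 2]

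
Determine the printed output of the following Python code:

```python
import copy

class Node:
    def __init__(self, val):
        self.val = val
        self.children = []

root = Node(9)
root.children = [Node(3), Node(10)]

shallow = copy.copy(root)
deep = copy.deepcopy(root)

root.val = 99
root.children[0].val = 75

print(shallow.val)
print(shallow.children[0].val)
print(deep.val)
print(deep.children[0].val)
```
9
75
9
3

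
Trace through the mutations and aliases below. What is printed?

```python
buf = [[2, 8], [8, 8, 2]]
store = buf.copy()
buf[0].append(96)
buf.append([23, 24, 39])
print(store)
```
[[2, 8, 96], [8, 8, 2]]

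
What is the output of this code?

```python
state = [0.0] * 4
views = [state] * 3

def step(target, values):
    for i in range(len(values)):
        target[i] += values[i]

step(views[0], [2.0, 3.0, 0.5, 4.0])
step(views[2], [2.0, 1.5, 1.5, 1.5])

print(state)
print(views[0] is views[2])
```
[4.0, 4.5, 2.0, 5.5]
True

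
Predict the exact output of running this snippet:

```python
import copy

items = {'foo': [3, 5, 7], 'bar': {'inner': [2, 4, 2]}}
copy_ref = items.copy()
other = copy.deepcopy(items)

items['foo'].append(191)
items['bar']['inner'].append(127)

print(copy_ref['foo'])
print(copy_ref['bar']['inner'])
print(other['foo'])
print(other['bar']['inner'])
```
[3, 5, 7, 191]
[2, 4, 2, 127]
[3, 5, 7]
[2, 4, 2]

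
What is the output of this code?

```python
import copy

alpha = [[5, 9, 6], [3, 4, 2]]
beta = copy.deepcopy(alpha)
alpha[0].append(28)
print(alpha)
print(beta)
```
[[5, 9, 6, 28], [3, 4, 2]]
[[5, 9, 6], [3, 4, 2]]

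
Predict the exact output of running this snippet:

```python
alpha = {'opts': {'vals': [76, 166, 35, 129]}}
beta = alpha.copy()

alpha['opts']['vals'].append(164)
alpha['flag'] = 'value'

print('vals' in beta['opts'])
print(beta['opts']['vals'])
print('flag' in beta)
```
True
[76, 166, 35, 129, 164]
False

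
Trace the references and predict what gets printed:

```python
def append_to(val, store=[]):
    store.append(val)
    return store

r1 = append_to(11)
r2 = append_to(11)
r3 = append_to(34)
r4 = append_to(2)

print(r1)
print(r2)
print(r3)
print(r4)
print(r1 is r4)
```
[11, 11, 34, 2]
[11, 11, 34, 2]
[11, 11, 34, 2]
[11, 11, 34, 2]
True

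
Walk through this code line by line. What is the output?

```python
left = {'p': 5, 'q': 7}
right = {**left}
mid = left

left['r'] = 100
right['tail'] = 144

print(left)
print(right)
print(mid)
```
{'p': 5, 'q': 7, 'r': 100}
{'p': 5, 'q': 7, 'tail': 144}
{'p': 5, 'q': 7, 'r': 100}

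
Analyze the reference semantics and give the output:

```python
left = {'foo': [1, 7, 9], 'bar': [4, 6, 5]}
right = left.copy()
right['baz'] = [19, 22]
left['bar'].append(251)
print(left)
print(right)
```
{'foo': [1, 7, 9], 'bar': [4, 6, 5, 251]}
{'foo': [1, 7, 9], 'bar': [4, 6, 5, 251], 'baz': [19, 22]}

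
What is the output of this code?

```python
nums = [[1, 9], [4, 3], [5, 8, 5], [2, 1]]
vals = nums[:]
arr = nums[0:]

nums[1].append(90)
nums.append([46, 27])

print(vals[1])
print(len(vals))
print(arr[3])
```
[4, 3, 90]
4
[2, 1]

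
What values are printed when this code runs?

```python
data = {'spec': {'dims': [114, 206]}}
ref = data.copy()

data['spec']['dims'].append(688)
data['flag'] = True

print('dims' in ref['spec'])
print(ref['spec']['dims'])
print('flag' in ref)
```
True
[114, 206, 688]
False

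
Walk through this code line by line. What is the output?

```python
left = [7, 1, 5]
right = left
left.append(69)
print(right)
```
[7, 1, 5, 69]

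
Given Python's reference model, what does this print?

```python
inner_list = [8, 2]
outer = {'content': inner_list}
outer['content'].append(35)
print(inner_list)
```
[8, 2, 35]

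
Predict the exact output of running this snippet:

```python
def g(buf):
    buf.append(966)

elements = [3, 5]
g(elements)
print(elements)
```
[3, 5, 966]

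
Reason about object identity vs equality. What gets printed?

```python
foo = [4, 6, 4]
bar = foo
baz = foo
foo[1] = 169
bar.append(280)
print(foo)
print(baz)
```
[4, 169, 4, 280]
[4, 169, 4, 280]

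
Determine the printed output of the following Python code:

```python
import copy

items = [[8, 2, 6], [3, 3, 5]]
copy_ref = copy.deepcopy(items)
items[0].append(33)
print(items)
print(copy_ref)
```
[[8, 2, 6, 33], [3, 3, 5]]
[[8, 2, 6], [3, 3, 5]]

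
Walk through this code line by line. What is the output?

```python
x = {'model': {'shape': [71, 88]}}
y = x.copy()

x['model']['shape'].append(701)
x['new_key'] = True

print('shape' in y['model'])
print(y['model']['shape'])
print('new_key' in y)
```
True
[71, 88, 701]
False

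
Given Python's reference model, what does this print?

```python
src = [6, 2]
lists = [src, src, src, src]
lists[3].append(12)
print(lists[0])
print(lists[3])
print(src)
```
[6, 2, 12]
[6, 2, 12]
[6, 2, 12]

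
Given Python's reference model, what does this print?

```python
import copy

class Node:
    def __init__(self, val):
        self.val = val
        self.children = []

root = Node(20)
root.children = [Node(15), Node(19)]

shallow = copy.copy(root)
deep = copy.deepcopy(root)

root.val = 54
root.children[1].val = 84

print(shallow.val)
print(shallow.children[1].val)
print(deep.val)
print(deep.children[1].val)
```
20
84
20
19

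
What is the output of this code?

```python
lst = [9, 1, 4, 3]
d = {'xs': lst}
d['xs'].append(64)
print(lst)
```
[9, 1, 4, 3, 64]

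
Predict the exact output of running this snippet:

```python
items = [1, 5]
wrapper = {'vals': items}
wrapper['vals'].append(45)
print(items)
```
[1, 5, 45]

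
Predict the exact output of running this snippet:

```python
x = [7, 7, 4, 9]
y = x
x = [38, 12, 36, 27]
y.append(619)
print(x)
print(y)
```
[38, 12, 36, 27]
[7, 7, 4, 9, 619]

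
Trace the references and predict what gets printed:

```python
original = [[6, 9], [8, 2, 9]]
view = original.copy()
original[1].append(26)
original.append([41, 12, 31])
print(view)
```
[[6, 9], [8, 2, 9, 26]]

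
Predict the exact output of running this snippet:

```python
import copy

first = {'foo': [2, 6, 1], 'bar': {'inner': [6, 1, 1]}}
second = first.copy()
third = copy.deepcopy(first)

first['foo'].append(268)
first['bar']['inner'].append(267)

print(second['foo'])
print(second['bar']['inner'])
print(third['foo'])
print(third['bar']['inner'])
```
[2, 6, 1, 268]
[6, 1, 1, 267]
[2, 6, 1]
[6, 1, 1]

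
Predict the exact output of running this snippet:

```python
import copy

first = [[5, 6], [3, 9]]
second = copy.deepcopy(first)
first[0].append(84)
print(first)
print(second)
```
[[5, 6, 84], [3, 9]]
[[5, 6], [3, 9]]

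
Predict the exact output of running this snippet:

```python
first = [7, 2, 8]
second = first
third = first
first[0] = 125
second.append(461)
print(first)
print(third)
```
[125, 2, 8, 461]
[125, 2, 8, 461]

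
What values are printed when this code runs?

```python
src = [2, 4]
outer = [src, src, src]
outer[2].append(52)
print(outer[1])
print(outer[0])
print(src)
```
[2, 4, 52]
[2, 4, 52]
[2, 4, 52]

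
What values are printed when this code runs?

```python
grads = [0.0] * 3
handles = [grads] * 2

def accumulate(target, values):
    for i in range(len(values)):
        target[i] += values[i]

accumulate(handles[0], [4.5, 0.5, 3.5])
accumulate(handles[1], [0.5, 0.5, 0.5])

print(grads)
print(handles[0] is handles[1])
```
[5.0, 1.0, 4.0]
True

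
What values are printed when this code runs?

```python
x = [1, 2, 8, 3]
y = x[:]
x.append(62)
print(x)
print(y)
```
[1, 2, 8, 3, 62]
[1, 2, 8, 3]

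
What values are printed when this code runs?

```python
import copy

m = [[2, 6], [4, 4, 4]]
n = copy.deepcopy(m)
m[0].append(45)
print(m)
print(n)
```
[[2, 6, 45], [4, 4, 4]]
[[2, 6], [4, 4, 4]]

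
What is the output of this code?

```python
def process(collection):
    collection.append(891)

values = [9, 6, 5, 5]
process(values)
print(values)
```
[9, 6, 5, 5, 891]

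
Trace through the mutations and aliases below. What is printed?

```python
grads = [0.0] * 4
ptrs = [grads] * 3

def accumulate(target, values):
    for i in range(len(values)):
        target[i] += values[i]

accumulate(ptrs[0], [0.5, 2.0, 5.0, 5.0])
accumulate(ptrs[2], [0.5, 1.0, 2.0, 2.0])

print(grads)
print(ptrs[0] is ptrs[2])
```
[1.0, 3.0, 7.0, 7.0]
True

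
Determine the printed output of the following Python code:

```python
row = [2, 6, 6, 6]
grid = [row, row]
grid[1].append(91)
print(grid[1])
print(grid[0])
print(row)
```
[2, 6, 6, 6, 91]
[2, 6, 6, 6, 91]
[2, 6, 6, 6, 91]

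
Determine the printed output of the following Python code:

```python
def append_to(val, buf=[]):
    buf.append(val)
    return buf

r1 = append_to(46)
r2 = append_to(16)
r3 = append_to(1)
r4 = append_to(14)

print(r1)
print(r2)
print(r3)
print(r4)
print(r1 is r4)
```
[46, 16, 1, 14]
[46, 16, 1, 14]
[46, 16, 1, 14]
[46, 16, 1, 14]
True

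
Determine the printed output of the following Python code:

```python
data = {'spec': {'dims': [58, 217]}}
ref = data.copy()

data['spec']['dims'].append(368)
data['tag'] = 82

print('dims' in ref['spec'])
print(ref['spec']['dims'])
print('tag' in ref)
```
True
[58, 217, 368]
False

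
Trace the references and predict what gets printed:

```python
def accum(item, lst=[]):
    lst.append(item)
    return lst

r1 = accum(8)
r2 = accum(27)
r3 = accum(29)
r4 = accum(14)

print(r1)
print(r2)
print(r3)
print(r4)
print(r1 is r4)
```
[8, 27, 29, 14]
[8, 27, 29, 14]
[8, 27, 29, 14]
[8, 27, 29, 14]
True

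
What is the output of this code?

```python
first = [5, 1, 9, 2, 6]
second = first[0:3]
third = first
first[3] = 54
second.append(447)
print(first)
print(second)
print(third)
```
[5, 1, 9, 54, 6]
[5, 1, 9, 447]
[5, 1, 9, 54, 6]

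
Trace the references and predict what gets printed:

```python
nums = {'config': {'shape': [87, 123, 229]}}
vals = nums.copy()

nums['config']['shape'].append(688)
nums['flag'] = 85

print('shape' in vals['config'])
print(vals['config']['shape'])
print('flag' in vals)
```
True
[87, 123, 229, 688]
False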